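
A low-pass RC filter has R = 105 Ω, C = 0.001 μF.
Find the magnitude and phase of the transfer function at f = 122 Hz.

Step 1 — Angular frequency: ω = 2π·122 = 766.5 rad/s.
Step 2 — Transfer function: H(jω) = 1/(1 + jωRC).
Step 3 — Denominator: 1 + jωRC = 1 + j·766.5·105·1e-09 = 1 + j8.049e-05.
Step 4 — H = 1 - j8.049e-05.
Step 5 — Magnitude: |H| = 1 (-0.0 dB); phase: φ = -0.0°.

|H| = 1 (-0.0 dB), φ = -0.0°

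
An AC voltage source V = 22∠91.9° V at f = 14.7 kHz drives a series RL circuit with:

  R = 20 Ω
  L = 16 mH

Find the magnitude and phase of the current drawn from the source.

Step 1 — Angular frequency: ω = 2π·f = 2π·1.47e+04 = 9.236e+04 rad/s.
Step 2 — Component impedances:
  R: Z = R = 20 Ω
  L: Z = jωL = j·9.236e+04·0.016 = 0 + j1478 Ω
Step 3 — Series combination: Z_total = R + L = 20 + j1478 Ω = 1478∠89.2° Ω.
Step 4 — Source phasor: V = 22∠91.9° V = -0.7294 + j21.99 V.
Step 5 — Ohm's law: I = V / Z_total = (-0.7294 + j21.99) / (20 + j1478) = 0.01487 + j0.0006948 A.
Step 6 — Convert to polar: |I| = 0.01489 A, ∠I = 2.7°.

I = 0.01489∠2.7° A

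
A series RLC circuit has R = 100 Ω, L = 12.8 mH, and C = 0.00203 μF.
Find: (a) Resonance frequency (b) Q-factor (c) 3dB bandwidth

Step 1 — Resonance condition Im(Z)=0 gives ω₀ = 1/√(LC).
Step 2 — ω₀ = 1/√(0.0128·2.03e-09) = 1.962e+05 rad/s.
Step 3 — f₀ = ω₀/(2π) = 3.122e+04 Hz.
Step 4 — Series Q: Q = ω₀L/R = 1.962e+05·0.0128/100 = 25.11.
Step 5 — 3dB bandwidth: Δω = ω₀/Q = 7812 rad/s; BW = Δω/(2π) = 1243 Hz.

(a) f₀ = 3.122e+04 Hz  (b) Q = 25.11  (c) BW = 1243 Hz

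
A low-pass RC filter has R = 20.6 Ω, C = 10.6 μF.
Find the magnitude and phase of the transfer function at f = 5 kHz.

Step 1 — Angular frequency: ω = 2π·5000 = 3.142e+04 rad/s.
Step 2 — Transfer function: H(jω) = 1/(1 + jωRC).
Step 3 — Denominator: 1 + jωRC = 1 + j·3.142e+04·20.6·1.06e-05 = 1 + j6.86.
Step 4 — H = 0.02081 - j0.1427.
Step 5 — Magnitude: |H| = 0.1442 (-16.8 dB); phase: φ = -81.7°.

|H| = 0.1442 (-16.8 dB), φ = -81.7°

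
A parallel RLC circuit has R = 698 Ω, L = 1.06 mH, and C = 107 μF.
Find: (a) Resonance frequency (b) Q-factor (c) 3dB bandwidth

Step 1 — Resonance: ω₀ = 1/√(LC) = 1/√(0.00106·0.000107) = 2969 rad/s.
Step 2 — f₀ = ω₀/(2π) = 472.6 Hz.
Step 3 — Parallel Q: Q = R/(ω₀L) = 698/(2969·0.00106) = 221.8.
Step 4 — Bandwidth: Δω = ω₀/Q = 13.39 rad/s; BW = Δω/(2π) = 2.131 Hz.

(a) f₀ = 472.6 Hz  (b) Q = 221.8  (c) BW = 2.131 Hz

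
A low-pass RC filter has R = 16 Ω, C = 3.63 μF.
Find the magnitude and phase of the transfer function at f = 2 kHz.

Step 1 — Angular frequency: ω = 2π·2000 = 1.257e+04 rad/s.
Step 2 — Transfer function: H(jω) = 1/(1 + jωRC).
Step 3 — Denominator: 1 + jωRC = 1 + j·1.257e+04·16·3.63e-06 = 1 + j0.7299.
Step 4 — H = 0.6524 - j0.4762.
Step 5 — Magnitude: |H| = 0.8077 (-1.9 dB); phase: φ = -36.1°.

|H| = 0.8077 (-1.9 dB), φ = -36.1°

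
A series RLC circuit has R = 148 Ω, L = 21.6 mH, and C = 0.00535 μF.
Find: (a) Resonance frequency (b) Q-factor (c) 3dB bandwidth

Step 1 — Resonance: ω₀ = 1/√(LC) = 1/√(0.0216·5.35e-09) = 9.302e+04 rad/s.
Step 2 — f₀ = ω₀/(2π) = 1.481e+04 Hz.
Step 3 — Series Q: Q = ω₀L/R = 9.302e+04·0.0216/148 = 13.58.
Step 4 — Bandwidth: Δω = ω₀/Q = 6852 rad/s; BW = Δω/(2π) = 1091 Hz.

(a) f₀ = 1.481e+04 Hz  (b) Q = 13.58  (c) BW = 1091 Hz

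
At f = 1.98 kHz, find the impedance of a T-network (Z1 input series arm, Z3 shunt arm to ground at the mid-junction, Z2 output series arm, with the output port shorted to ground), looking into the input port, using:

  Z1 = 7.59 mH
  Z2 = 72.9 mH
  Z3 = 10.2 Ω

Step 1 — Angular frequency: ω = 2π·f = 2π·1980 = 1.244e+04 rad/s.
Step 2 — Component impedances:
  Z1: Z = jωL = j·1.244e+04·0.00759 = 0 + j94.42 Ω
  Z2: Z = jωL = j·1.244e+04·0.0729 = 0 + j906.9 Ω
  Z3: Z = R = 10.2 Ω
Step 3 — With the output port shorted to ground, the output series arm Z2 runs from the junction to ground; the shunt arm Z3 also runs from the junction to ground. They appear in parallel: Z3 || Z2 = 10.2 + j0.1147 Ω.
Step 4 — Series with input arm Z1: Z_in = Z1 + (Z3 || Z2) = 10.2 + j94.54 Ω = 95.09∠83.8° Ω.

Z = 10.2 + j94.54 Ω = 95.09∠83.8° Ω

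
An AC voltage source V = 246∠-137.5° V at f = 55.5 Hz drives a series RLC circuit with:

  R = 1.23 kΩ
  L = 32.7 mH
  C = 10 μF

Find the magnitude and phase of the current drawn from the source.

Step 1 — Angular frequency: ω = 2π·f = 2π·55.5 = 348.7 rad/s.
Step 2 — Component impedances:
  R: Z = R = 1230 Ω
  L: Z = jωL = j·348.7·0.0327 = 0 + j11.4 Ω
  C: Z = 1/(jωC) = -j/(ω·C) = 0 - j286.8 Ω
Step 3 — Series combination: Z_total = R + L + C = 1230 - j275.4 Ω = 1260∠-12.6° Ω.
Step 4 — Source phasor: V = 246∠-137.5° V = -181.4 - j166.2 V.
Step 5 — Ohm's law: I = V / Z_total = (-181.4 - j166.2) / (1230 - j275.4) = -0.1116 - j0.1601 A.
Step 6 — Convert to polar: |I| = 0.1952 A, ∠I = -124.9°.

I = 0.1952∠-124.9° A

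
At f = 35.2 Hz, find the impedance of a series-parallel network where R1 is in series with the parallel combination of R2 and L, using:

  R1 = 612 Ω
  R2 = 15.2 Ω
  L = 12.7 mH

Step 1 — Angular frequency: ω = 2π·f = 2π·35.2 = 221.2 rad/s.
Step 2 — Component impedances:
  R1: Z = R = 612 Ω
  R2: Z = R = 15.2 Ω
  L: Z = jωL = j·221.2·0.0127 = 0 + j2.809 Ω
Step 3 — Parallel branch: R2 || L = 1/(1/R2 + 1/L) = 0.5019 + j2.716 Ω.
Step 4 — Series with R1: Z_total = R1 + (R2 || L) = 612.5 + j2.716 Ω = 612.5∠0.3° Ω.

Z = 612.5 + j2.716 Ω = 612.5∠0.3° Ω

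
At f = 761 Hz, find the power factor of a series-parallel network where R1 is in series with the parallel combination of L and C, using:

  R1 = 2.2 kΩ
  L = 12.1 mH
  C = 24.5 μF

Step 1 — Angular frequency: ω = 2π·f = 2π·761 = 4782 rad/s.
Step 2 — Component impedances:
  R1: Z = R = 2200 Ω
  L: Z = jωL = j·4782·0.0121 = 0 + j57.86 Ω
  C: Z = 1/(jωC) = -j/(ω·C) = 0 - j8.536 Ω
Step 3 — Parallel branch: L || C = 1/(1/L + 1/C) = 0 - j10.01 Ω.
Step 4 — Series with R1: Z_total = R1 + (L || C) = 2200 - j10.01 Ω = 2200∠-0.3° Ω.
Step 5 — Power factor: PF = cos(φ) = Re(Z)/|Z| = 2200/2200 = 1.
Step 6 — Type: Im(Z) = -10.01 ⇒ leading (phase φ = -0.3°).

PF = 1 (leading, φ = -0.3°)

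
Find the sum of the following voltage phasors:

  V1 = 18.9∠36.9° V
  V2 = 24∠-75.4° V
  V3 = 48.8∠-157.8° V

Step 1 — Convert each phasor to rectangular form:
  V1 = 18.9·(cos(36.9°) + j·sin(36.9°)) = 15.11 + j11.35 V
  V2 = 24·(cos(-75.4°) + j·sin(-75.4°)) = 6.05 - j23.23 V
  V3 = 48.8·(cos(-157.8°) + j·sin(-157.8°)) = -45.18 - j18.44 V
Step 2 — Sum components: V_total = -24.02 - j30.32 V.
Step 3 — Convert to polar: |V_total| = 38.68 V, ∠V_total = -128.4°.

V_total = 38.68∠-128.4° V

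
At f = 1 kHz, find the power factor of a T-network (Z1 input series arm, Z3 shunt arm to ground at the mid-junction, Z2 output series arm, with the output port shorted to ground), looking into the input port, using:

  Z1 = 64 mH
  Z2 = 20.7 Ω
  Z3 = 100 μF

Step 1 — Angular frequency: ω = 2π·f = 2π·1000 = 6283 rad/s.
Step 2 — Component impedances:
  Z1: Z = jωL = j·6283·0.064 = 0 + j402.1 Ω
  Z2: Z = R = 20.7 Ω
  Z3: Z = 1/(jωC) = -j/(ω·C) = 0 - j1.592 Ω
Step 3 — With the output port shorted to ground, the output series arm Z2 runs from the junction to ground; the shunt arm Z3 also runs from the junction to ground. They appear in parallel: Z3 || Z2 = 0.1216 - j1.582 Ω.
Step 4 — Series with input arm Z1: Z_in = Z1 + (Z3 || Z2) = 0.1216 + j400.5 Ω = 400.5∠90.0° Ω.
Step 5 — Power factor: PF = cos(φ) = Re(Z)/|Z| = 0.12165/400.54 = 0.0003037.
Step 6 — Type: Im(Z) = 400.5 ⇒ lagging (phase φ = 90.0°).

PF = 0.0003037 (lagging, φ = 90.0°)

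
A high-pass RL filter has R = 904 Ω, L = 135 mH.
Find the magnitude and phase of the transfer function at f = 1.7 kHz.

Step 1 — Angular frequency: ω = 2π·1700 = 1.068e+04 rad/s.
Step 2 — Transfer function: H(jω) = jωL/(R + jωL).
Step 3 — Numerator jωL = j·1442; denominator R + jωL = 904 + j1442.
Step 4 — H = 0.7179 + j0.45.
Step 5 — Magnitude: |H| = 0.8473 (-1.4 dB); phase: φ = 32.1°.

|H| = 0.8473 (-1.4 dB), φ = 32.1°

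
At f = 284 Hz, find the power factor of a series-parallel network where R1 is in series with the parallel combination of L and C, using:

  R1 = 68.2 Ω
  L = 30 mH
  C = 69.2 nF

Step 1 — Angular frequency: ω = 2π·f = 2π·284 = 1784 rad/s.
Step 2 — Component impedances:
  R1: Z = R = 68.2 Ω
  L: Z = jωL = j·1784·0.03 = 0 + j53.53 Ω
  C: Z = 1/(jωC) = -j/(ω·C) = 0 - j8098 Ω
Step 3 — Parallel branch: L || C = 1/(1/L + 1/C) = 0 + j53.89 Ω.
Step 4 — Series with R1: Z_total = R1 + (L || C) = 68.2 + j53.89 Ω = 86.92∠38.3° Ω.
Step 5 — Power factor: PF = cos(φ) = Re(Z)/|Z| = 68.2/86.92 = 0.7846.
Step 6 — Type: Im(Z) = 53.89 ⇒ lagging (phase φ = 38.3°).

PF = 0.7846 (lagging, φ = 38.3°)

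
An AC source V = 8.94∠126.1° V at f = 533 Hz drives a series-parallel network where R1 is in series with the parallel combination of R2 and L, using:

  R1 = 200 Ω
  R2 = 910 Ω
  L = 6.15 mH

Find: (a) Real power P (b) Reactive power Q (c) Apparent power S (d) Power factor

Step 1 — Angular frequency: ω = 2π·f = 2π·533 = 3349 rad/s.
Step 2 — Component impedances:
  R1: Z = R = 200 Ω
  R2: Z = R = 910 Ω
  L: Z = jωL = j·3349·0.00615 = 0 + j20.6 Ω
Step 3 — Parallel branch: R2 || L = 1/(1/R2 + 1/L) = 0.4659 + j20.59 Ω.
Step 4 — Series with R1: Z_total = R1 + (R2 || L) = 200.5 + j20.59 Ω = 201.5∠5.9° Ω.
Step 5 — Source phasor: V = 8.94∠126.1° V = -5.267 + j7.223 V.
Step 6 — Current: I = V / Z = -0.02234 + j0.03833 A = 0.04436∠120.2° A.
Step 7 — Complex power: S = V·I* = 0.3945 + j0.04051 VA.
Step 8 — Real power: P = Re(S) = 0.3945 W.
Step 9 — Reactive power: Q = Im(S) = 0.04051 VAR.
Step 10 — Apparent power: |S| = 0.3966 VA.
Step 11 — Power factor: PF = P/|S| = 0.9948 (lagging).

(a) P = 0.3945 W  (b) Q = 0.04051 VAR  (c) S = 0.3966 VA  (d) PF = 0.9948 (lagging)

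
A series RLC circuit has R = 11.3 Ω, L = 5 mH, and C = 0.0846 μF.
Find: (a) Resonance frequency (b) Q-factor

Step 1 — Resonance condition Im(Z)=0 gives ω₀ = 1/√(LC).
Step 2 — ω₀ = 1/√(0.005·8.46e-08) = 4.862e+04 rad/s.
Step 3 — f₀ = ω₀/(2π) = 7738 Hz.
Step 4 — Series Q: Q = ω₀L/R = 4.862e+04·0.005/11.3 = 21.51.

(a) f₀ = 7738 Hz  (b) Q = 21.51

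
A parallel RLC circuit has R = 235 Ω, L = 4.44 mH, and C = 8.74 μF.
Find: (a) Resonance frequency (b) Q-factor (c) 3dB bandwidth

Step 1 — Resonance: ω₀ = 1/√(LC) = 1/√(0.00444·8.74e-06) = 5076 rad/s.
Step 2 — f₀ = ω₀/(2π) = 807.9 Hz.
Step 3 — Parallel Q: Q = R/(ω₀L) = 235/(5076·0.00444) = 10.43.
Step 4 — Bandwidth: Δω = ω₀/Q = 486.9 rad/s; BW = Δω/(2π) = 77.49 Hz.

(a) f₀ = 807.9 Hz  (b) Q = 10.43  (c) BW = 77.49 Hz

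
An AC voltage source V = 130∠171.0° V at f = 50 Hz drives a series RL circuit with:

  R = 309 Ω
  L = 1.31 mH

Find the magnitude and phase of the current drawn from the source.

Step 1 — Angular frequency: ω = 2π·f = 2π·50 = 314.2 rad/s.
Step 2 — Component impedances:
  R: Z = R = 309 Ω
  L: Z = jωL = j·314.2·0.00131 = 0 + j0.4115 Ω
Step 3 — Series combination: Z_total = R + L = 309 + j0.4115 Ω = 309∠0.1° Ω.
Step 4 — Source phasor: V = 130∠171.0° V = -128.4 + j20.34 V.
Step 5 — Ohm's law: I = V / Z_total = (-128.4 + j20.34) / (309 + j0.4115) = -0.4154 + j0.06637 A.
Step 6 — Convert to polar: |I| = 0.4207 A, ∠I = 170.9°.

I = 0.4207∠170.9° A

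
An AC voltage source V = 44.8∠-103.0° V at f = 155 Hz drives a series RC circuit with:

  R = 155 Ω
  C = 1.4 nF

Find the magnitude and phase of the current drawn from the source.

Step 1 — Angular frequency: ω = 2π·f = 2π·155 = 973.9 rad/s.
Step 2 — Component impedances:
  R: Z = R = 155 Ω
  C: Z = 1/(jωC) = -j/(ω·C) = 0 - j7.334e+05 Ω
Step 3 — Series combination: Z_total = R + C = 155 - j7.334e+05 Ω = 7.334e+05∠-90.0° Ω.
Step 4 — Source phasor: V = 44.8∠-103.0° V = -10.08 - j43.65 V.
Step 5 — Ohm's law: I = V / Z_total = (-10.08 - j43.65) / (155 - j7.334e+05) = 5.951e-05 - j1.375e-05 A.
Step 6 — Convert to polar: |I| = 6.108e-05 A, ∠I = -13.0°.

I = 6.108e-05∠-13.0° A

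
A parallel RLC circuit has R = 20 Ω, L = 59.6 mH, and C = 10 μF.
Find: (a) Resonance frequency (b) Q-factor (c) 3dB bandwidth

Step 1 — Resonance: ω₀ = 1/√(LC) = 1/√(0.0596·1e-05) = 1295 rad/s.
Step 2 — f₀ = ω₀/(2π) = 206.2 Hz.
Step 3 — Parallel Q: Q = R/(ω₀L) = 20/(1295·0.0596) = 0.2591.
Step 4 — Bandwidth: Δω = ω₀/Q = 5000 rad/s; BW = Δω/(2π) = 795.8 Hz.

(a) f₀ = 206.2 Hz  (b) Q = 0.2591  (c) BW = 795.8 Hz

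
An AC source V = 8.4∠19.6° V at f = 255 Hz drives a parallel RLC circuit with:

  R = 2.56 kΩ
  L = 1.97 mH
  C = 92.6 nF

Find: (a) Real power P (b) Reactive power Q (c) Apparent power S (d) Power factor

Step 1 — Angular frequency: ω = 2π·f = 2π·255 = 1602 rad/s.
Step 2 — Component impedances:
  R: Z = R = 2560 Ω
  L: Z = jωL = j·1602·0.00197 = 0 + j3.156 Ω
  C: Z = 1/(jωC) = -j/(ω·C) = 0 - j6740 Ω
Step 3 — Parallel combination: 1/Z_total = 1/R + 1/L + 1/C; Z_total = 0.003895 + j3.158 Ω = 3.158∠89.9° Ω.
Step 4 — Source phasor: V = 8.4∠19.6° V = 7.913 + j2.818 V.
Step 5 — Current: I = V / Z = 0.8954 - j2.505 A = 2.66∠-70.3° A.
Step 6 — Complex power: S = V·I* = 0.02756 + j22.34 VA.
Step 7 — Real power: P = Re(S) = 0.02756 W.
Step 8 — Reactive power: Q = Im(S) = 22.34 VAR.
Step 9 — Apparent power: |S| = 22.34 VA.
Step 10 — Power factor: PF = P/|S| = 0.001234 (lagging).

(a) P = 0.02756 W  (b) Q = 22.34 VAR  (c) S = 22.34 VA  (d) PF = 0.001234 (lagging)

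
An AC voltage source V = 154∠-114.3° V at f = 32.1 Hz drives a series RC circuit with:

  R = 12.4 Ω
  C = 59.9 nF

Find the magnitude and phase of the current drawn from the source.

Step 1 — Angular frequency: ω = 2π·f = 2π·32.1 = 201.7 rad/s.
Step 2 — Component impedances:
  R: Z = R = 12.4 Ω
  C: Z = 1/(jωC) = -j/(ω·C) = 0 - j8.277e+04 Ω
Step 3 — Series combination: Z_total = R + C = 12.4 - j8.277e+04 Ω = 8.277e+04∠-90.0° Ω.
Step 4 — Source phasor: V = 154∠-114.3° V = -63.37 - j140.4 V.
Step 5 — Ohm's law: I = V / Z_total = (-63.37 - j140.4) / (12.4 - j8.277e+04) = 0.001696 - j0.0007659 A.
Step 6 — Convert to polar: |I| = 0.001861 A, ∠I = -24.3°.

I = 0.001861∠-24.3° A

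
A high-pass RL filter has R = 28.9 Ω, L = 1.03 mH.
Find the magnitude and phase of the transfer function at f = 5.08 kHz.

Step 1 — Angular frequency: ω = 2π·5080 = 3.192e+04 rad/s.
Step 2 — Transfer function: H(jω) = jωL/(R + jωL).
Step 3 — Numerator jωL = j·32.88; denominator R + jωL = 28.9 + j32.88.
Step 4 — H = 0.5641 + j0.4959.
Step 5 — Magnitude: |H| = 0.7511 (-2.5 dB); phase: φ = 41.3°.

|H| = 0.7511 (-2.5 dB), φ = 41.3°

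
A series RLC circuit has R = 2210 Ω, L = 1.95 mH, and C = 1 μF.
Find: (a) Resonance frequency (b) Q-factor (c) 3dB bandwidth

Step 1 — Resonance: ω₀ = 1/√(LC) = 1/√(0.00195·1e-06) = 2.265e+04 rad/s.
Step 2 — f₀ = ω₀/(2π) = 3604 Hz.
Step 3 — Series Q: Q = ω₀L/R = 2.265e+04·0.00195/2210 = 0.01998.
Step 4 — Bandwidth: Δω = ω₀/Q = 1.133e+06 rad/s; BW = Δω/(2π) = 1.804e+05 Hz.

(a) f₀ = 3604 Hz  (b) Q = 0.01998  (c) BW = 1.804e+05 Hz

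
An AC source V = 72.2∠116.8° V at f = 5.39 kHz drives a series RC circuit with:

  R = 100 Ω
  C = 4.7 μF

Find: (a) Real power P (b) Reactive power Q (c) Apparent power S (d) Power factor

Step 1 — Angular frequency: ω = 2π·f = 2π·5390 = 3.387e+04 rad/s.
Step 2 — Component impedances:
  R: Z = R = 100 Ω
  C: Z = 1/(jωC) = -j/(ω·C) = 0 - j6.283 Ω
Step 3 — Series combination: Z_total = R + C = 100 - j6.283 Ω = 100.2∠-3.6° Ω.
Step 4 — Source phasor: V = 72.2∠116.8° V = -32.55 + j64.44 V.
Step 5 — Current: I = V / Z = -0.3646 + j0.6215 A = 0.7206∠120.4° A.
Step 6 — Complex power: S = V·I* = 51.92 - j3.262 VA.
Step 7 — Real power: P = Re(S) = 51.92 W.
Step 8 — Reactive power: Q = Im(S) = -3.262 VAR.
Step 9 — Apparent power: |S| = 52.03 VA.
Step 10 — Power factor: PF = P/|S| = 0.998 (leading).

(a) P = 51.92 W  (b) Q = -3.262 VAR  (c) S = 52.03 VA  (d) PF = 0.998 (leading)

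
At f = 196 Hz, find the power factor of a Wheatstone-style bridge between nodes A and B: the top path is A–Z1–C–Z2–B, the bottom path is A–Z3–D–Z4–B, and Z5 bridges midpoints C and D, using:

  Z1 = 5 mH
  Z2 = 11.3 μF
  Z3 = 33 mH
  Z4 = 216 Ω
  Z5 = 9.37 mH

Step 1 — Angular frequency: ω = 2π·f = 2π·196 = 1232 rad/s.
Step 2 — Component impedances:
  Z1: Z = jωL = j·1232·0.005 = 0 + j6.158 Ω
  Z2: Z = 1/(jωC) = -j/(ω·C) = 0 - j71.86 Ω
  Z3: Z = jωL = j·1232·0.033 = 0 + j40.64 Ω
  Z4: Z = R = 216 Ω
  Z5: Z = jωL = j·1232·0.00937 = 0 + j11.54 Ω
Step 3 — Bridge requires nodal analysis (the Z5 bridge couples midpoints C and D, so the two paths cannot be reduced to a simple series/parallel combination). Setting node B to ground and injecting 1 A at node A, the 3-node admittance system at A, C, D solves to V_A = Z_AB = 21.31 - j60.18 Ω = 63.84∠-70.5° Ω.
Step 4 — Power factor: PF = cos(φ) = Re(Z)/|Z| = 21.313/63.838 = 0.3339.
Step 5 — Type: Im(Z) = -60.18 ⇒ leading (phase φ = -70.5°).

PF = 0.3339 (leading, φ = -70.5°)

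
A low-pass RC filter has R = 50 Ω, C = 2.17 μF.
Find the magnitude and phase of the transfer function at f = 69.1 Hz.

Step 1 — Angular frequency: ω = 2π·69.1 = 434.2 rad/s.
Step 2 — Transfer function: H(jω) = 1/(1 + jωRC).
Step 3 — Denominator: 1 + jωRC = 1 + j·434.2·50·2.17e-06 = 1 + j0.04711.
Step 4 — H = 0.9978 - j0.047.
Step 5 — Magnitude: |H| = 0.9989 (-0.0 dB); phase: φ = -2.7°.

|H| = 0.9989 (-0.0 dB), φ = -2.7°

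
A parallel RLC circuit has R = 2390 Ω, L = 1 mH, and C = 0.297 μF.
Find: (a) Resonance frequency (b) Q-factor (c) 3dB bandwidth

Step 1 — Resonance: ω₀ = 1/√(LC) = 1/√(0.001·2.97e-07) = 5.803e+04 rad/s.
Step 2 — f₀ = ω₀/(2π) = 9235 Hz.
Step 3 — Parallel Q: Q = R/(ω₀L) = 2390/(5.803e+04·0.001) = 41.19.
Step 4 — Bandwidth: Δω = ω₀/Q = 1409 rad/s; BW = Δω/(2π) = 224.2 Hz.

(a) f₀ = 9235 Hz  (b) Q = 41.19  (c) BW = 224.2 Hz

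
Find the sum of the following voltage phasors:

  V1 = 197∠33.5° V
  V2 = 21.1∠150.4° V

Step 1 — Convert each phasor to rectangular form:
  V1 = 197·(cos(33.5°) + j·sin(33.5°)) = 164.3 + j108.7 V
  V2 = 21.1·(cos(150.4°) + j·sin(150.4°)) = -18.35 + j10.42 V
Step 2 — Sum components: V_total = 145.9 + j119.2 V.
Step 3 — Convert to polar: |V_total| = 188.4 V, ∠V_total = 39.2°.

V_total = 188.4∠39.2° V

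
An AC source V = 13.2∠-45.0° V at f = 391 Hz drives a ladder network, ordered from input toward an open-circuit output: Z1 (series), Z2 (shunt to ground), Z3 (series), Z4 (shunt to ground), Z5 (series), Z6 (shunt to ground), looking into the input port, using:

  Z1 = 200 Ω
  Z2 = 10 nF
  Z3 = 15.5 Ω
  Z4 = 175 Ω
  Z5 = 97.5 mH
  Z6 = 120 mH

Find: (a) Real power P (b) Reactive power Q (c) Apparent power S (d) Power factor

Step 1 — Angular frequency: ω = 2π·f = 2π·391 = 2457 rad/s.
Step 2 — Component impedances:
  Z1: Z = R = 200 Ω
  Z2: Z = 1/(jωC) = -j/(ω·C) = 0 - j4.07e+04 Ω
  Z3: Z = R = 15.5 Ω
  Z4: Z = R = 175 Ω
  Z5: Z = jωL = j·2457·0.0975 = 0 + j239.5 Ω
  Z6: Z = jωL = j·2457·0.12 = 0 + j294.8 Ω
Step 3 — Ladder network (open output): work backward from the far end, alternating series and parallel combinations. Z_in = 374 + j51.09 Ω = 377.5∠7.8° Ω.
Step 4 — Source phasor: V = 13.2∠-45.0° V = 9.334 - j9.334 V.
Step 5 — Current: I = V / Z = 0.02115 - j0.02785 A = 0.03497∠-52.8° A.
Step 6 — Complex power: S = V·I* = 0.4574 + j0.06247 VA.
Step 7 — Real power: P = Re(S) = 0.4574 W.
Step 8 — Reactive power: Q = Im(S) = 0.06247 VAR.
Step 9 — Apparent power: |S| = 0.4616 VA.
Step 10 — Power factor: PF = P/|S| = 0.9908 (lagging).

(a) P = 0.4574 W  (b) Q = 0.06247 VAR  (c) S = 0.4616 VA  (d) PF = 0.9908 (lagging)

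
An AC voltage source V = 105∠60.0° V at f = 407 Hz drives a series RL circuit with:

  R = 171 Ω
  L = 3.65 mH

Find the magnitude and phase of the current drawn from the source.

Step 1 — Angular frequency: ω = 2π·f = 2π·407 = 2557 rad/s.
Step 2 — Component impedances:
  R: Z = R = 171 Ω
  L: Z = jωL = j·2557·0.00365 = 0 + j9.334 Ω
Step 3 — Series combination: Z_total = R + L = 171 + j9.334 Ω = 171.3∠3.1° Ω.
Step 4 — Source phasor: V = 105∠60.0° V = 52.5 + j90.93 V.
Step 5 — Ohm's law: I = V / Z_total = (52.5 + j90.93) / (171 + j9.334) = 0.335 + j0.5135 A.
Step 6 — Convert to polar: |I| = 0.6131 A, ∠I = 56.9°.

I = 0.6131∠56.9° A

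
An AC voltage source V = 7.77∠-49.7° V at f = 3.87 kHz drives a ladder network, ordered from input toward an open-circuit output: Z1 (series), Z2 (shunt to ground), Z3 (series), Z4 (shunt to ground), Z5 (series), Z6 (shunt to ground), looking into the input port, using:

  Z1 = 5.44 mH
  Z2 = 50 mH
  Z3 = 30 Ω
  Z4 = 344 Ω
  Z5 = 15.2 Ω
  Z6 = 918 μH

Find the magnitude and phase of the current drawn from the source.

Step 1 — Angular frequency: ω = 2π·f = 2π·3870 = 2.432e+04 rad/s.
Step 2 — Component impedances:
  Z1: Z = jωL = j·2.432e+04·0.00544 = 0 + j132.3 Ω
  Z2: Z = jωL = j·2.432e+04·0.05 = 0 + j1216 Ω
  Z3: Z = R = 30 Ω
  Z4: Z = R = 344 Ω
  Z5: Z = R = 15.2 Ω
  Z6: Z = jωL = j·2.432e+04·0.000918 = 0 + j22.32 Ω
Step 3 — Ladder network (open output): work backward from the far end, alternating series and parallel combinations. Z_in = 44.26 + j154 Ω = 160.2∠74.0° Ω.
Step 4 — Source phasor: V = 7.77∠-49.7° V = 5.026 - j5.926 V.
Step 5 — Ohm's law: I = V / Z_total = (5.026 - j5.926) / (44.26 + j154) = -0.02688 - j0.04037 A.
Step 6 — Convert to polar: |I| = 0.0485 A, ∠I = -123.7°.

I = 0.0485∠-123.7° A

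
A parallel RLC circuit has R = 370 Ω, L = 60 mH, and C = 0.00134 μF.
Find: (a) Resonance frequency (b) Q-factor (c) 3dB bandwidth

Step 1 — Resonance: ω₀ = 1/√(LC) = 1/√(0.06·1.34e-09) = 1.115e+05 rad/s.
Step 2 — f₀ = ω₀/(2π) = 1.775e+04 Hz.
Step 3 — Parallel Q: Q = R/(ω₀L) = 370/(1.115e+05·0.06) = 0.05529.
Step 4 — Bandwidth: Δω = ω₀/Q = 2.017e+06 rad/s; BW = Δω/(2π) = 3.21e+05 Hz.

(a) f₀ = 1.775e+04 Hz  (b) Q = 0.05529  (c) BW = 3.21e+05 Hz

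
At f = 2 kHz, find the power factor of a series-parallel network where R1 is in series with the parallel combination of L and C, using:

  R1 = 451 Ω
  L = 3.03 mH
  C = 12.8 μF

Step 1 — Angular frequency: ω = 2π·f = 2π·2000 = 1.257e+04 rad/s.
Step 2 — Component impedances:
  R1: Z = R = 451 Ω
  L: Z = jωL = j·1.257e+04·0.00303 = 0 + j38.08 Ω
  C: Z = 1/(jωC) = -j/(ω·C) = 0 - j6.217 Ω
Step 3 — Parallel branch: L || C = 1/(1/L + 1/C) = 0 - j7.43 Ω.
Step 4 — Series with R1: Z_total = R1 + (L || C) = 451 - j7.43 Ω = 451.1∠-0.9° Ω.
Step 5 — Power factor: PF = cos(φ) = Re(Z)/|Z| = 451/451.06 = 0.9999.
Step 6 — Type: Im(Z) = -7.43 ⇒ leading (phase φ = -0.9°).

PF = 0.9999 (leading, φ = -0.9°)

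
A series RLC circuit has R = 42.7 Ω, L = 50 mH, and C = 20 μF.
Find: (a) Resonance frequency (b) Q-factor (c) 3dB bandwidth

Step 1 — Resonance condition Im(Z)=0 gives ω₀ = 1/√(LC).
Step 2 — ω₀ = 1/√(0.05·2e-05) = 1000 rad/s.
Step 3 — f₀ = ω₀/(2π) = 159.2 Hz.
Step 4 — Series Q: Q = ω₀L/R = 1000·0.05/42.7 = 1.171.
Step 5 — 3dB bandwidth: Δω = ω₀/Q = 854 rad/s; BW = Δω/(2π) = 135.9 Hz.

(a) f₀ = 159.2 Hz  (b) Q = 1.171  (c) BW = 135.9 Hz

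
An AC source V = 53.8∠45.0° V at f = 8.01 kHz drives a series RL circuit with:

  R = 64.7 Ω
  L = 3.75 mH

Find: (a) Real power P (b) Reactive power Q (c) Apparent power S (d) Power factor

Step 1 — Angular frequency: ω = 2π·f = 2π·8010 = 5.033e+04 rad/s.
Step 2 — Component impedances:
  R: Z = R = 64.7 Ω
  L: Z = jωL = j·5.033e+04·0.00375 = 0 + j188.7 Ω
Step 3 — Series combination: Z_total = R + L = 64.7 + j188.7 Ω = 199.5∠71.1° Ω.
Step 4 — Source phasor: V = 53.8∠45.0° V = 38.04 + j38.04 V.
Step 5 — Current: I = V / Z = 0.2422 - j0.1185 A = 0.2697∠-26.1° A.
Step 6 — Complex power: S = V·I* = 4.705 + j13.72 VA.
Step 7 — Real power: P = Re(S) = 4.705 W.
Step 8 — Reactive power: Q = Im(S) = 13.72 VAR.
Step 9 — Apparent power: |S| = 14.51 VA.
Step 10 — Power factor: PF = P/|S| = 0.3243 (lagging).

(a) P = 4.705 W  (b) Q = 13.72 VAR  (c) S = 14.51 VA  (d) PF = 0.3243 (lagging)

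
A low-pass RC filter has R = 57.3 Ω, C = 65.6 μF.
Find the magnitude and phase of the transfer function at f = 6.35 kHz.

Step 1 — Angular frequency: ω = 2π·6350 = 3.99e+04 rad/s.
Step 2 — Transfer function: H(jω) = 1/(1 + jωRC).
Step 3 — Denominator: 1 + jωRC = 1 + j·3.99e+04·57.3·6.56e-05 = 1 + j150.
Step 4 — H = 4.446e-05 - j0.006668.
Step 5 — Magnitude: |H| = 0.006668 (-43.5 dB); phase: φ = -89.6°.

|H| = 0.006668 (-43.5 dB), φ = -89.6°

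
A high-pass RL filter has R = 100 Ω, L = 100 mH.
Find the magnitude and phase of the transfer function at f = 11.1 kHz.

Step 1 — Angular frequency: ω = 2π·1.11e+04 = 6.974e+04 rad/s.
Step 2 — Transfer function: H(jω) = jωL/(R + jωL).
Step 3 — Numerator jωL = j·6974; denominator R + jωL = 100 + j6974.
Step 4 — H = 0.9998 + j0.01434.
Step 5 — Magnitude: |H| = 0.9999 (-0.0 dB); phase: φ = 0.8°.

|H| = 0.9999 (-0.0 dB), φ = 0.8°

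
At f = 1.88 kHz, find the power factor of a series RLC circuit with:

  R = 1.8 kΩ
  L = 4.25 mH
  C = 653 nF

Step 1 — Angular frequency: ω = 2π·f = 2π·1880 = 1.181e+04 rad/s.
Step 2 — Component impedances:
  R: Z = R = 1800 Ω
  L: Z = jωL = j·1.181e+04·0.00425 = 0 + j50.2 Ω
  C: Z = 1/(jωC) = -j/(ω·C) = 0 - j129.6 Ω
Step 3 — Series combination: Z_total = R + L + C = 1800 - j79.44 Ω = 1802∠-2.5° Ω.
Step 4 — Power factor: PF = cos(φ) = Re(Z)/|Z| = 1800/1801.8 = 0.999.
Step 5 — Type: Im(Z) = -79.44 ⇒ leading (phase φ = -2.5°).

PF = 0.999 (leading, φ = -2.5°)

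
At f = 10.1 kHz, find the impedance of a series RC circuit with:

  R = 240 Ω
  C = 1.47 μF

Step 1 — Angular frequency: ω = 2π·f = 2π·1.01e+04 = 6.346e+04 rad/s.
Step 2 — Component impedances:
  R: Z = R = 240 Ω
  C: Z = 1/(jωC) = -j/(ω·C) = 0 - j10.72 Ω
Step 3 — Series combination: Z_total = R + C = 240 - j10.72 Ω = 240.2∠-2.6° Ω.

Z = 240 - j10.72 Ω = 240.2∠-2.6° Ω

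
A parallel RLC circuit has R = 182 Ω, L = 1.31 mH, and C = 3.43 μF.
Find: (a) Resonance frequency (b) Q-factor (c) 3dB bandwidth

Step 1 — Resonance: ω₀ = 1/√(LC) = 1/√(0.00131·3.43e-06) = 1.492e+04 rad/s.
Step 2 — f₀ = ω₀/(2π) = 2374 Hz.
Step 3 — Parallel Q: Q = R/(ω₀L) = 182/(1.492e+04·0.00131) = 9.313.
Step 4 — Bandwidth: Δω = ω₀/Q = 1602 rad/s; BW = Δω/(2π) = 254.9 Hz.

(a) f₀ = 2374 Hz  (b) Q = 9.313  (c) BW = 254.9 Hz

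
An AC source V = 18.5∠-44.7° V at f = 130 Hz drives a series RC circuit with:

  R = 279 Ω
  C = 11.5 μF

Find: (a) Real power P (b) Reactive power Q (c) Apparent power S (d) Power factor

Step 1 — Angular frequency: ω = 2π·f = 2π·130 = 816.8 rad/s.
Step 2 — Component impedances:
  R: Z = R = 279 Ω
  C: Z = 1/(jωC) = -j/(ω·C) = 0 - j106.5 Ω
Step 3 — Series combination: Z_total = R + C = 279 - j106.5 Ω = 298.6∠-20.9° Ω.
Step 4 — Source phasor: V = 18.5∠-44.7° V = 13.15 - j13.01 V.
Step 5 — Current: I = V / Z = 0.05668 - j0.02501 A = 0.06195∠-23.8° A.
Step 6 — Complex power: S = V·I* = 1.071 - j0.4086 VA.
Step 7 — Real power: P = Re(S) = 1.071 W.
Step 8 — Reactive power: Q = Im(S) = -0.4086 VAR.
Step 9 — Apparent power: |S| = 1.146 VA.
Step 10 — Power factor: PF = P/|S| = 0.9343 (leading).

(a) P = 1.071 W  (b) Q = -0.4086 VAR  (c) S = 1.146 VA  (d) PF = 0.9343 (leading)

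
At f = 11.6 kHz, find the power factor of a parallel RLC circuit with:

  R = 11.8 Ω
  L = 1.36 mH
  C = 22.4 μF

Step 1 — Angular frequency: ω = 2π·f = 2π·1.16e+04 = 7.288e+04 rad/s.
Step 2 — Component impedances:
  R: Z = R = 11.8 Ω
  L: Z = jωL = j·7.288e+04·0.00136 = 0 + j99.12 Ω
  C: Z = 1/(jωC) = -j/(ω·C) = 0 - j0.6125 Ω
Step 3 — Parallel combination: 1/Z_total = 1/R + 1/L + 1/C; Z_total = 0.0321 - j0.6146 Ω = 0.6155∠-87.0° Ω.
Step 4 — Power factor: PF = cos(φ) = Re(Z)/|Z| = 0.032103/0.61548 = 0.05216.
Step 5 — Type: Im(Z) = -0.6146 ⇒ leading (phase φ = -87.0°).

PF = 0.05216 (leading, φ = -87.0°)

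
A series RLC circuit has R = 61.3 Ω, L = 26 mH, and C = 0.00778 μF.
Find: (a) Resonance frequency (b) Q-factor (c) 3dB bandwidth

Step 1 — Resonance condition Im(Z)=0 gives ω₀ = 1/√(LC).
Step 2 — ω₀ = 1/√(0.026·7.78e-09) = 7.031e+04 rad/s.
Step 3 — f₀ = ω₀/(2π) = 1.119e+04 Hz.
Step 4 — Series Q: Q = ω₀L/R = 7.031e+04·0.026/61.3 = 29.82.
Step 5 — 3dB bandwidth: Δω = ω₀/Q = 2358 rad/s; BW = Δω/(2π) = 375.2 Hz.

(a) f₀ = 1.119e+04 Hz  (b) Q = 29.82  (c) BW = 375.2 Hz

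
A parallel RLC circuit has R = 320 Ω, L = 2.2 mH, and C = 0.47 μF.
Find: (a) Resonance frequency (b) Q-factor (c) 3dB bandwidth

Step 1 — Resonance: ω₀ = 1/√(LC) = 1/√(0.0022·4.7e-07) = 3.11e+04 rad/s.
Step 2 — f₀ = ω₀/(2π) = 4949 Hz.
Step 3 — Parallel Q: Q = R/(ω₀L) = 320/(3.11e+04·0.0022) = 4.677.
Step 4 — Bandwidth: Δω = ω₀/Q = 6649 rad/s; BW = Δω/(2π) = 1058 Hz.

(a) f₀ = 4949 Hz  (b) Q = 4.677  (c) BW = 1058 Hz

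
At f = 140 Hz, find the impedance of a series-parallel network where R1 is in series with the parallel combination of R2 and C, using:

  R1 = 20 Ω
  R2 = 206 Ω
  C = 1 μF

Step 1 — Angular frequency: ω = 2π·f = 2π·140 = 879.6 rad/s.
Step 2 — Component impedances:
  R1: Z = R = 20 Ω
  R2: Z = R = 206 Ω
  C: Z = 1/(jωC) = -j/(ω·C) = 0 - j1137 Ω
Step 3 — Parallel branch: R2 || C = 1/(1/R2 + 1/C) = 199.5 - j36.14 Ω.
Step 4 — Series with R1: Z_total = R1 + (R2 || C) = 219.5 - j36.14 Ω = 222.4∠-9.4° Ω.

Z = 219.5 - j36.14 Ω = 222.4∠-9.4° Ω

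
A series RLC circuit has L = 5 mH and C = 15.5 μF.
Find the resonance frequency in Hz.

Step 1 — Resonance condition Im(Z)=0 gives ω₀ = 1/√(LC).
Step 2 — ω₀ = 1/√(0.005·1.55e-05) = 3592 rad/s.
Step 3 — f₀ = ω₀/(2π) = 571.7 Hz.

f₀ = 571.7 Hz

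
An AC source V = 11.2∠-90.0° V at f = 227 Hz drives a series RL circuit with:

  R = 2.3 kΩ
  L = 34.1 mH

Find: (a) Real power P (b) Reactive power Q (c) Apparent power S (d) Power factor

Step 1 — Angular frequency: ω = 2π·f = 2π·227 = 1426 rad/s.
Step 2 — Component impedances:
  R: Z = R = 2300 Ω
  L: Z = jωL = j·1426·0.0341 = 0 + j48.64 Ω
Step 3 — Series combination: Z_total = R + L = 2300 + j48.64 Ω = 2301∠1.2° Ω.
Step 4 — Source phasor: V = 11.2∠-90.0° V = 0 - j11.2 V.
Step 5 — Current: I = V / Z = -0.0001029 - j0.004867 A = 0.004868∠-91.2° A.
Step 6 — Complex power: S = V·I* = 0.05451 + j0.001153 VA.
Step 7 — Real power: P = Re(S) = 0.05451 W.
Step 8 — Reactive power: Q = Im(S) = 0.001153 VAR.
Step 9 — Apparent power: |S| = 0.05453 VA.
Step 10 — Power factor: PF = P/|S| = 0.9998 (lagging).

(a) P = 0.05451 W  (b) Q = 0.001153 VAR  (c) S = 0.05453 VA  (d) PF = 0.9998 (lagging)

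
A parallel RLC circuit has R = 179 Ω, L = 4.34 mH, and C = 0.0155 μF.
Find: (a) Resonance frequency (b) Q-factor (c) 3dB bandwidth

Step 1 — Resonance: ω₀ = 1/√(LC) = 1/√(0.00434·1.55e-08) = 1.219e+05 rad/s.
Step 2 — f₀ = ω₀/(2π) = 1.94e+04 Hz.
Step 3 — Parallel Q: Q = R/(ω₀L) = 179/(1.219e+05·0.00434) = 0.3383.
Step 4 — Bandwidth: Δω = ω₀/Q = 3.604e+05 rad/s; BW = Δω/(2π) = 5.736e+04 Hz.

(a) f₀ = 1.94e+04 Hz  (b) Q = 0.3383  (c) BW = 5.736e+04 Hz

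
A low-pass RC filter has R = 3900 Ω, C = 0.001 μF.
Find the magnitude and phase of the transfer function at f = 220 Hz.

Step 1 — Angular frequency: ω = 2π·220 = 1382 rad/s.
Step 2 — Transfer function: H(jω) = 1/(1 + jωRC).
Step 3 — Denominator: 1 + jωRC = 1 + j·1382·3900·1e-09 = 1 + j0.005391.
Step 4 — H = 1 - j0.005391.
Step 5 — Magnitude: |H| = 1 (-0.0 dB); phase: φ = -0.3°.

|H| = 1 (-0.0 dB), φ = -0.3°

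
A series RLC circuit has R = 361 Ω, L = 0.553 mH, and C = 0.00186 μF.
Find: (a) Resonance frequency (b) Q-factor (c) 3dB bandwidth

Step 1 — Resonance: ω₀ = 1/√(LC) = 1/√(0.000553·1.86e-09) = 9.86e+05 rad/s.
Step 2 — f₀ = ω₀/(2π) = 1.569e+05 Hz.
Step 3 — Series Q: Q = ω₀L/R = 9.86e+05·0.000553/361 = 1.51.
Step 4 — Bandwidth: Δω = ω₀/Q = 6.528e+05 rad/s; BW = Δω/(2π) = 1.039e+05 Hz.

(a) f₀ = 1.569e+05 Hz  (b) Q = 1.51  (c) BW = 1.039e+05 Hz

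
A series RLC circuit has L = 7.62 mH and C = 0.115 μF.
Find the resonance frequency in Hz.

Step 1 — Resonance condition Im(Z)=0 gives ω₀ = 1/√(LC).
Step 2 — ω₀ = 1/√(0.00762·1.15e-07) = 3.378e+04 rad/s.
Step 3 — f₀ = ω₀/(2π) = 5376 Hz.

f₀ = 5376 Hz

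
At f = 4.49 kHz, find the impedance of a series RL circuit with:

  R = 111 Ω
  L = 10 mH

Step 1 — Angular frequency: ω = 2π·f = 2π·4490 = 2.821e+04 rad/s.
Step 2 — Component impedances:
  R: Z = R = 111 Ω
  L: Z = jωL = j·2.821e+04·0.01 = 0 + j282.1 Ω
Step 3 — Series combination: Z_total = R + L = 111 + j282.1 Ω = 303.2∠68.5° Ω.

Z = 111 + j282.1 Ω = 303.2∠68.5° Ω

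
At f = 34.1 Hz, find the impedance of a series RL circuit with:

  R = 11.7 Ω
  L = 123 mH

Step 1 — Angular frequency: ω = 2π·f = 2π·34.1 = 214.3 rad/s.
Step 2 — Component impedances:
  R: Z = R = 11.7 Ω
  L: Z = jωL = j·214.3·0.123 = 0 + j26.35 Ω
Step 3 — Series combination: Z_total = R + L = 11.7 + j26.35 Ω = 28.83∠66.1° Ω.

Z = 11.7 + j26.35 Ω = 28.83∠66.1° Ω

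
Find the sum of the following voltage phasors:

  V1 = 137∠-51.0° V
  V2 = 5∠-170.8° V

Step 1 — Convert each phasor to rectangular form:
  V1 = 137·(cos(-51.0°) + j·sin(-51.0°)) = 86.22 - j106.5 V
  V2 = 5·(cos(-170.8°) + j·sin(-170.8°)) = -4.936 - j0.7994 V
Step 2 — Sum components: V_total = 81.28 - j107.3 V.
Step 3 — Convert to polar: |V_total| = 134.6 V, ∠V_total = -52.8°.

V_total = 134.6∠-52.8° V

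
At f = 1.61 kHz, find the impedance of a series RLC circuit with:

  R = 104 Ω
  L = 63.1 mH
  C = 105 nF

Step 1 — Angular frequency: ω = 2π·f = 2π·1610 = 1.012e+04 rad/s.
Step 2 — Component impedances:
  R: Z = R = 104 Ω
  L: Z = jωL = j·1.012e+04·0.0631 = 0 + j638.3 Ω
  C: Z = 1/(jωC) = -j/(ω·C) = 0 - j941.5 Ω
Step 3 — Series combination: Z_total = R + L + C = 104 - j303.2 Ω = 320.5∠-71.1° Ω.

Z = 104 - j303.2 Ω = 320.5∠-71.1° Ω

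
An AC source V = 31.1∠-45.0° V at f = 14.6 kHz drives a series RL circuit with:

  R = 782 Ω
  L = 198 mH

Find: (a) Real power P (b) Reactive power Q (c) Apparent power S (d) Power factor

Step 1 — Angular frequency: ω = 2π·f = 2π·1.46e+04 = 9.173e+04 rad/s.
Step 2 — Component impedances:
  R: Z = R = 782 Ω
  L: Z = jωL = j·9.173e+04·0.198 = 0 + j1.816e+04 Ω
Step 3 — Series combination: Z_total = R + L = 782 + j1.816e+04 Ω = 1.818e+04∠87.5° Ω.
Step 4 — Source phasor: V = 31.1∠-45.0° V = 21.99 - j21.99 V.
Step 5 — Current: I = V / Z = -0.001156 - j0.001261 A = 0.001711∠-132.5° A.
Step 6 — Complex power: S = V·I* = 0.002288 + j0.05315 VA.
Step 7 — Real power: P = Re(S) = 0.002288 W.
Step 8 — Reactive power: Q = Im(S) = 0.05315 VAR.
Step 9 — Apparent power: |S| = 0.0532 VA.
Step 10 — Power factor: PF = P/|S| = 0.04301 (lagging).

(a) P = 0.002288 W  (b) Q = 0.05315 VAR  (c) S = 0.0532 VA  (d) PF = 0.04301 (lagging)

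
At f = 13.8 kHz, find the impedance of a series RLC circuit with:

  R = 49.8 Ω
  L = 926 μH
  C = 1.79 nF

Step 1 — Angular frequency: ω = 2π·f = 2π·1.38e+04 = 8.671e+04 rad/s.
Step 2 — Component impedances:
  R: Z = R = 49.8 Ω
  L: Z = jωL = j·8.671e+04·0.000926 = 0 + j80.29 Ω
  C: Z = 1/(jωC) = -j/(ω·C) = 0 - j6443 Ω
Step 3 — Series combination: Z_total = R + L + C = 49.8 - j6363 Ω = 6363∠-89.6° Ω.

Z = 49.8 - j6363 Ω = 6363∠-89.6° Ω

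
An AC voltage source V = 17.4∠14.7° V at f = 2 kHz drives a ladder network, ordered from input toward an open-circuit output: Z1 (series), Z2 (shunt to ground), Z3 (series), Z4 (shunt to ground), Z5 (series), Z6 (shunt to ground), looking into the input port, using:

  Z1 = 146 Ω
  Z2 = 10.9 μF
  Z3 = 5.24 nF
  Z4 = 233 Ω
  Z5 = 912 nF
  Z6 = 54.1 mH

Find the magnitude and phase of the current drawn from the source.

Step 1 — Angular frequency: ω = 2π·f = 2π·2000 = 1.257e+04 rad/s.
Step 2 — Component impedances:
  Z1: Z = R = 146 Ω
  Z2: Z = 1/(jωC) = -j/(ω·C) = 0 - j7.301 Ω
  Z3: Z = 1/(jωC) = -j/(ω·C) = 0 - j1.519e+04 Ω
  Z4: Z = R = 233 Ω
  Z5: Z = 1/(jωC) = -j/(ω·C) = 0 - j87.26 Ω
  Z6: Z = jωL = j·1.257e+04·0.0541 = 0 + j679.8 Ω
Step 3 — Ladder network (open output): work backward from the far end, alternating series and parallel combinations. Z_in = 146 - j7.297 Ω = 146.2∠-2.9° Ω.
Step 4 — Source phasor: V = 17.4∠14.7° V = 16.83 + j4.415 V.
Step 5 — Ohm's law: I = V / Z_total = (16.83 + j4.415) / (146 - j7.297) = 0.1135 + j0.03591 A.
Step 6 — Convert to polar: |I| = 0.119 A, ∠I = 17.6°.

I = 0.119∠17.6° A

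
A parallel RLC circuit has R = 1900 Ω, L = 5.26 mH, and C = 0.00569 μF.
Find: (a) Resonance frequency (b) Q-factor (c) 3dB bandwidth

Step 1 — Resonance: ω₀ = 1/√(LC) = 1/√(0.00526·5.69e-09) = 1.828e+05 rad/s.
Step 2 — f₀ = ω₀/(2π) = 2.909e+04 Hz.
Step 3 — Parallel Q: Q = R/(ω₀L) = 1900/(1.828e+05·0.00526) = 1.976.
Step 4 — Bandwidth: Δω = ω₀/Q = 9.25e+04 rad/s; BW = Δω/(2π) = 1.472e+04 Hz.

(a) f₀ = 2.909e+04 Hz  (b) Q = 1.976  (c) BW = 1.472e+04 Hz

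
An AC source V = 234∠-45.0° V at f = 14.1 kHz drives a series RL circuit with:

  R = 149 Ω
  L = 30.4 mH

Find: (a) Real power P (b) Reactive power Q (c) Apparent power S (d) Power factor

Step 1 — Angular frequency: ω = 2π·f = 2π·1.41e+04 = 8.859e+04 rad/s.
Step 2 — Component impedances:
  R: Z = R = 149 Ω
  L: Z = jωL = j·8.859e+04·0.0304 = 0 + j2693 Ω
Step 3 — Series combination: Z_total = R + L = 149 + j2693 Ω = 2697∠86.8° Ω.
Step 4 — Source phasor: V = 234∠-45.0° V = 165.5 - j165.5 V.
Step 5 — Current: I = V / Z = -0.05786 - j0.06464 A = 0.08675∠-131.8° A.
Step 6 — Complex power: S = V·I* = 1.121 + j20.27 VA.
Step 7 — Real power: P = Re(S) = 1.121 W.
Step 8 — Reactive power: Q = Im(S) = 20.27 VAR.
Step 9 — Apparent power: |S| = 20.3 VA.
Step 10 — Power factor: PF = P/|S| = 0.05524 (lagging).

(a) P = 1.121 W  (b) Q = 20.27 VAR  (c) S = 20.3 VA  (d) PF = 0.05524 (lagging)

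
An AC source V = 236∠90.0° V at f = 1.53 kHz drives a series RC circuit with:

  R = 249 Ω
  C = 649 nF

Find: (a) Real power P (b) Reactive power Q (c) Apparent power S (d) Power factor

Step 1 — Angular frequency: ω = 2π·f = 2π·1530 = 9613 rad/s.
Step 2 — Component impedances:
  R: Z = R = 249 Ω
  C: Z = 1/(jωC) = -j/(ω·C) = 0 - j160.3 Ω
Step 3 — Series combination: Z_total = R + C = 249 - j160.3 Ω = 296.1∠-32.8° Ω.
Step 4 — Source phasor: V = 236∠90.0° V = 0 + j236 V.
Step 5 — Current: I = V / Z = -0.4314 + j0.6701 A = 0.797∠122.8° A.
Step 6 — Complex power: S = V·I* = 158.1 - j101.8 VA.
Step 7 — Real power: P = Re(S) = 158.1 W.
Step 8 — Reactive power: Q = Im(S) = -101.8 VAR.
Step 9 — Apparent power: |S| = 188.1 VA.
Step 10 — Power factor: PF = P/|S| = 0.8409 (leading).

(a) P = 158.1 W  (b) Q = -101.8 VAR  (c) S = 188.1 VA  (d) PF = 0.8409 (leading)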